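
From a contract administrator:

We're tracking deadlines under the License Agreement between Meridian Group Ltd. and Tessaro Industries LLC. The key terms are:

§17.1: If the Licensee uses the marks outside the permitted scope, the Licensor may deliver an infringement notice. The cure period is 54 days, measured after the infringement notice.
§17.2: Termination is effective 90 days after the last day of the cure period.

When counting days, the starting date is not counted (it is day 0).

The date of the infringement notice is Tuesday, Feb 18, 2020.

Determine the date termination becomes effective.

The last day of the cure period: Feb 18, 2020 + 54 days = Apr 12, 2020.
The date termination becomes effective: 90 calendar days after Apr 12, 2020 is Jul 11, 2020.

Jul 11, 2020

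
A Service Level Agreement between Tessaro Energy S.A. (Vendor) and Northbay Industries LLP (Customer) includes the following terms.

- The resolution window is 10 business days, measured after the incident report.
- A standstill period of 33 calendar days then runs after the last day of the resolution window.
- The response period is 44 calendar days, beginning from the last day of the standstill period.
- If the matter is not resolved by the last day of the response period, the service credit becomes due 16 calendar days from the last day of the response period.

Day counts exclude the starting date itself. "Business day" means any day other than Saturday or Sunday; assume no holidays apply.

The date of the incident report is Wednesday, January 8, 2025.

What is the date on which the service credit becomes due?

From Wednesday, January 8, 2025, 10 business days (Jan 9, Jan 10, Jan 13, Jan 14, Jan 15, Jan 16, Jan 17, Jan 20, Jan 21, Jan 22, skipping weekends) brings us to Wednesday, January 22, 2025, which is the last day of the resolution window.
Adding 33 calendar days to January 22, 2025 gives February 24, 2025, which is the last day of the standstill period.
The last day of the response period: 44 calendar days after February 24, 2025 is April 9, 2025.
The date on which the service credit becomes due: 16 calendar days after April 9, 2025 is April 25, 2025.

April 25, 2025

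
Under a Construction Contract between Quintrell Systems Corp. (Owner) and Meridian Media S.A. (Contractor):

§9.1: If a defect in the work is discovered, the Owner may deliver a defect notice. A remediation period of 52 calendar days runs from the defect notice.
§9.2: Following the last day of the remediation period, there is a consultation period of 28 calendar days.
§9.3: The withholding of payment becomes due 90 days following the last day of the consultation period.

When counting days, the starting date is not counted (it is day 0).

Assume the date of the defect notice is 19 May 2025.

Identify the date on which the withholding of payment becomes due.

5 November 2025

The last day of the remediation period: 19 May 2025 + 52 days = 10 July 2025.
The last day of the consultation period: 10 July 2025 + 28 days = 7 August 2025.
The date on which the withholding of payment becomes due: 7 August 2025 + 90 days = 5 November 2025.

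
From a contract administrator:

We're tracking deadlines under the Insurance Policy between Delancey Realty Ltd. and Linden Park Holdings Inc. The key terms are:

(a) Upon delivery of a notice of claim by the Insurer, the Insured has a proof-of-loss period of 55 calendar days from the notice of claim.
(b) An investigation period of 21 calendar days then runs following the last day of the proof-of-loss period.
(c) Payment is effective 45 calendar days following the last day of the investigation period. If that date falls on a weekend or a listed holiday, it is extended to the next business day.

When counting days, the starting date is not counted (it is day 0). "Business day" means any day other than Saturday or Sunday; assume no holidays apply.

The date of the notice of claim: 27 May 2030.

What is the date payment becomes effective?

25 September 2030

The last day of the proof-of-loss period: 27 May 2030 + 55 days = 21 July 2030.
The last day of the investigation period: 21 July 2030 + 21 days = 11 August 2030.
Adding 45 calendar days to 11 August 2030 gives 25 September 2030, which is the date payment becomes effective. 25 September 2030 is a Wednesday, so no roll-forward applies.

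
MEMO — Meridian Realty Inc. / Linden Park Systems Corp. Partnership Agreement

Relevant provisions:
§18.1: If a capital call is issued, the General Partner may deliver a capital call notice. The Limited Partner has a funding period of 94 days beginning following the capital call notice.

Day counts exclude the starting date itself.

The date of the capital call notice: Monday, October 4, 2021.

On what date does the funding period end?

Adding 94 calendar days to October 4, 2021 gives January 6, 2022, which is the last day of the funding period.

January 6, 2022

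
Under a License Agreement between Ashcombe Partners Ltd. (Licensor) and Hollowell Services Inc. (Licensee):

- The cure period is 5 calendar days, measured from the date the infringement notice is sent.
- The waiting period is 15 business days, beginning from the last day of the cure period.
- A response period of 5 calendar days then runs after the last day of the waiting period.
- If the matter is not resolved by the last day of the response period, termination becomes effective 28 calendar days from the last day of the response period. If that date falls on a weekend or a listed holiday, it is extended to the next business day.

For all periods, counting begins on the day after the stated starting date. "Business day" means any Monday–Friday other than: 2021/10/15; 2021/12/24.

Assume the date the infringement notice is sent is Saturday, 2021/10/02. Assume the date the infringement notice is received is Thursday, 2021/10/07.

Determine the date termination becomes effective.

The last day of the cure period: 2021/10/02 + 5 days = 2021/10/07.
The last day of the waiting period: counting 15 business days from Thursday, 2021/10/07 (Oct 8, Oct 11, Oct 12, Oct 13, …, Oct 27, Oct 28, Oct 29, skipping weekends and the listed holiday on Oct 15) reaches Friday, 2021/10/29.
The last day of the response period: 5 calendar days after 2021/10/29 is 2021/11/03.
The date termination becomes effective: 2021/11/03 + 28 days = 2021/12/01. 2021/12/01 is a Wednesday and is not a listed holiday, so no roll-forward applies.

2021/12/01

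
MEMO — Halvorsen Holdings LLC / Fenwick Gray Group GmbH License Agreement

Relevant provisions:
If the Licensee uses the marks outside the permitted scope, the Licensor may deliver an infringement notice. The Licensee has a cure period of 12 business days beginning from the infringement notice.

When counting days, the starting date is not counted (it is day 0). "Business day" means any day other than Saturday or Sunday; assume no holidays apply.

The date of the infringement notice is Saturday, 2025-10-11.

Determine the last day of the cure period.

The last day of the cure period: counting 12 business days from Saturday, 2025-10-11 (Oct 13, Oct 14, Oct 15, Oct 16, …, Oct 24, Oct 27, Oct 28, skipping weekends) reaches Tuesday, 2025-10-28.

2025-10-28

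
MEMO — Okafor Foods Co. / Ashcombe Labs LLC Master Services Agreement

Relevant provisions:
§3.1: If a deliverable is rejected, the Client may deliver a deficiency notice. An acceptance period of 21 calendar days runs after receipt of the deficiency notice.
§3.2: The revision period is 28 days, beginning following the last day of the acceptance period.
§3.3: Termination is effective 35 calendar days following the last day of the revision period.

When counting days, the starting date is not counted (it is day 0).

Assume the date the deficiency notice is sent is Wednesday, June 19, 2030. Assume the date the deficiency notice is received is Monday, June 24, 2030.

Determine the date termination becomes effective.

September 16, 2030

Adding 21 calendar days to June 24, 2030 gives July 15, 2030, which is the last day of the acceptance period.
Adding 28 calendar days to July 15, 2030 gives August 12, 2030, which is the last day of the revision period.
The date termination becomes effective: August 12, 2030 + 35 days = September 16, 2030.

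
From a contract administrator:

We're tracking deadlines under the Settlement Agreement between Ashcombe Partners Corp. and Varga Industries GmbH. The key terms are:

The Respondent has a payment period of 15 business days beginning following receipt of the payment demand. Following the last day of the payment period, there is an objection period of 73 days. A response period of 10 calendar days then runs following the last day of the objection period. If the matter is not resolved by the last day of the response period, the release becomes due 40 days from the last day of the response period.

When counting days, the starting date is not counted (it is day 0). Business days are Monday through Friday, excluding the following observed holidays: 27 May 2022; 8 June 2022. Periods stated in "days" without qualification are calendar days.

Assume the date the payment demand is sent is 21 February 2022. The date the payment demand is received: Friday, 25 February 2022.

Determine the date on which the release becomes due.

The last day of the payment period: counting 15 business days from Friday, 25 February 2022 (Feb 28, Mar 1, Mar 2, Mar 3, …, Mar 16, Mar 17, Mar 18, skipping weekends) reaches Friday, 18 March 2022.
The last day of the objection period: 73 calendar days after 18 March 2022 is 30 May 2022.
Adding 10 calendar days to 30 May 2022 gives 9 June 2022, which is the last day of the response period.
Adding 40 calendar days to 9 June 2022 gives 19 July 2022, which is the date on which the release becomes due.

19 July 2022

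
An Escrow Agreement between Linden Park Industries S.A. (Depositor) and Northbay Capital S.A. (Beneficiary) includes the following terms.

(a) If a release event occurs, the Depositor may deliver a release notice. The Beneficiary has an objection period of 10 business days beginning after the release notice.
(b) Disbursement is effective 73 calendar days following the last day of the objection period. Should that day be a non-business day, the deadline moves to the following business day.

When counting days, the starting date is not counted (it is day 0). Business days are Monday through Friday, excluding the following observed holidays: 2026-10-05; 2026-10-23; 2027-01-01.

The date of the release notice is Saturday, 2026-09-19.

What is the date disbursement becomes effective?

2026-12-14

The last day of the objection period: counting 10 business days from Saturday, 2026-09-19 (Sep 21, Sep 22, Sep 23, Sep 24, Sep 25, Sep 28, Sep 29, Sep 30, Oct 1, Oct 2, skipping weekends) reaches Friday, 2026-10-02.
The date disbursement becomes effective: 2026-10-02 + 73 days = 2026-12-14. 2026-12-14 is a Monday and is not a listed holiday, so no roll-forward applies.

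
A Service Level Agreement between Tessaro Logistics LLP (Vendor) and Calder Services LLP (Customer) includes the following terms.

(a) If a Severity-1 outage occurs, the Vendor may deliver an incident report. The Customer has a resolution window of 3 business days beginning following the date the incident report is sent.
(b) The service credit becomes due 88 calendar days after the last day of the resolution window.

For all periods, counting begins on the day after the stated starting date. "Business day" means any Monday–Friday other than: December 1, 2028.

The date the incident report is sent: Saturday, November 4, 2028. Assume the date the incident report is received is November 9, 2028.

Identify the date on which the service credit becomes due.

February 4, 2029

From Saturday, November 4, 2028, 3 business days (Nov 6, Nov 7, Nov 8, skipping weekends) brings us to Wednesday, November 8, 2028, which is the last day of the resolution window.
Adding 88 calendar days to November 8, 2028 gives February 4, 2029, which is the date on which the service credit becomes due.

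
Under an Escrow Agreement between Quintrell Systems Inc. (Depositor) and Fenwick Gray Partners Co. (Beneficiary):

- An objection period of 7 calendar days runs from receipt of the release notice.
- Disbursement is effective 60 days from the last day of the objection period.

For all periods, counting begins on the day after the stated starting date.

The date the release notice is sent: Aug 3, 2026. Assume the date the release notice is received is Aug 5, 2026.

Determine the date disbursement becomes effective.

Adding 7 calendar days to Aug 5, 2026 gives Aug 12, 2026, which is the last day of the objection period.
Adding 60 calendar days to Aug 12, 2026 gives Oct 11, 2026, which is the date disbursement becomes effective.

Oct 11, 2026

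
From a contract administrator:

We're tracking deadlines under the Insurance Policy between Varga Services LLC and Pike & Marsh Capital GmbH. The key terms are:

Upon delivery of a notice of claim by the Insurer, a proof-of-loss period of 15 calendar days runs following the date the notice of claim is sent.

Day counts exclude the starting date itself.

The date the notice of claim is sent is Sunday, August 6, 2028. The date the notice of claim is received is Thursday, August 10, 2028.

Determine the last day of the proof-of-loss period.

The last day of the proof-of-loss period: 15 calendar days after August 6, 2028 is August 21, 2028.

August 21, 2028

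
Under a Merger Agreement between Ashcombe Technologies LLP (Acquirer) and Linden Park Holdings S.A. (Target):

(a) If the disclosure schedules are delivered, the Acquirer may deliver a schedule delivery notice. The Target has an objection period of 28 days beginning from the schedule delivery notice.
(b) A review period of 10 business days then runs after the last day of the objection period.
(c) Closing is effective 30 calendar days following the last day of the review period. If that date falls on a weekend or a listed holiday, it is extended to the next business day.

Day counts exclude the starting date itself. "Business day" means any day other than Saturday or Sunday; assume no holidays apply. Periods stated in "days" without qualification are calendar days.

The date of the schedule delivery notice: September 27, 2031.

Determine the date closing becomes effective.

Adding 28 calendar days to September 27, 2031 gives October 25, 2031, which is the last day of the objection period.
The last day of the review period: 10 business days after Saturday, October 25, 2031, skipping weekends — Oct 27, Oct 28, Oct 29, Oct 30, Oct 31, Nov 3, Nov 4, Nov 5, Nov 6, Nov 7 — lands on Friday, November 7, 2031.
The date closing becomes effective: November 7, 2031 + 30 days = December 7, 2031. That falls on a Sunday, so it rolls to the next business day, Monday, December 8, 2031.

December 8, 2031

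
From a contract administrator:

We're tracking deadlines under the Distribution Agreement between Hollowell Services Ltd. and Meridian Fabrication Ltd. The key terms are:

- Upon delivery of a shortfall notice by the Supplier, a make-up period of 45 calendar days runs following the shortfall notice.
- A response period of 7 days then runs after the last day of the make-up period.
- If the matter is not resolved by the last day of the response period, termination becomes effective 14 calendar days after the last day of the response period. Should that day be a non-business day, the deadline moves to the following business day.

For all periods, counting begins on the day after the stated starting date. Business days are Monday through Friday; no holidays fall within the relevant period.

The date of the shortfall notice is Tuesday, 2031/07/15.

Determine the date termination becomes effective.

The last day of the make-up period: 45 calendar days after 2031/07/15 is 2031/08/29.
The last day of the response period: 7 calendar days after 2031/08/29 is 2031/09/05.
The date termination becomes effective: 2031/09/05 + 14 days = 2031/09/19. 2031/09/19 is a Friday, so no roll-forward applies.

2031/09/19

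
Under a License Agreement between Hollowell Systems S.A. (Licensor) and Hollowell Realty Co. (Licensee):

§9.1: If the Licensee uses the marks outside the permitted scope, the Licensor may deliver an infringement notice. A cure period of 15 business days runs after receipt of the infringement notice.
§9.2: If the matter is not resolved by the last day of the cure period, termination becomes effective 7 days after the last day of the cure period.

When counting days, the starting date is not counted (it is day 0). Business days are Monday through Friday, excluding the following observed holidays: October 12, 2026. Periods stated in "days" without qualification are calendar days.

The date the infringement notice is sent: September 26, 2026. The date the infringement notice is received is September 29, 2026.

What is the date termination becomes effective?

The last day of the cure period: 15 business days after Tuesday, September 29, 2026, skipping weekends and the listed holiday on Oct 12 — Sep 30, Oct 1, Oct 2, Oct 5, …, Oct 19, Oct 20, Oct 21 — lands on Wednesday, October 21, 2026.
The date termination becomes effective: 7 calendar days after October 21, 2026 is October 28, 2026.

October 28, 2026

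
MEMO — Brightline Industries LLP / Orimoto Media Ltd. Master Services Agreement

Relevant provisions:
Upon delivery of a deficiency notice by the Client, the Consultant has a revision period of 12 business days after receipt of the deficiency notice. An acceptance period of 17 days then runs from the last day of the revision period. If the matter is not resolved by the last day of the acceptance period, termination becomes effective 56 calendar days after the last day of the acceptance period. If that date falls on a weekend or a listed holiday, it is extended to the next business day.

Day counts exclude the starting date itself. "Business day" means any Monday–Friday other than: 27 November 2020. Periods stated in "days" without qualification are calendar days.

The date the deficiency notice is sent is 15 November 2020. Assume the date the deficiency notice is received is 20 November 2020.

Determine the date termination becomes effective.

22 February 2021

The last day of the revision period: counting 12 business days from Friday, 20 November 2020 (Nov 23, Nov 24, Nov 25, Nov 26, …, Dec 7, Dec 8, Dec 9, skipping weekends and the listed holiday on Nov 27) reaches Wednesday, 9 December 2020.
Adding 17 calendar days to 9 December 2020 gives 26 December 2020, which is the last day of the acceptance period.
Adding 56 calendar days to 26 December 2020 gives 20 February 2021, which is the date termination becomes effective. That falls on a Saturday, so it rolls to the next business day, Monday, 22 February 2021.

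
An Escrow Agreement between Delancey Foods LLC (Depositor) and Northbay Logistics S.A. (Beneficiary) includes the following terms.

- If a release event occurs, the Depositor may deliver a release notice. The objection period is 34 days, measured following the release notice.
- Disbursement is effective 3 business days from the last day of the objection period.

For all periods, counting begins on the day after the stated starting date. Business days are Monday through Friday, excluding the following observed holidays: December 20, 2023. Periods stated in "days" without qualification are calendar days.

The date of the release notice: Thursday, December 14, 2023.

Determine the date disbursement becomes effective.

January 22, 2024

Adding 34 calendar days to December 14, 2023 gives January 17, 2024, which is the last day of the objection period.
The date disbursement becomes effective: 3 business days after Wednesday, January 17, 2024, skipping weekends — Jan 18, Jan 19, Jan 22 — lands on Monday, January 22, 2024.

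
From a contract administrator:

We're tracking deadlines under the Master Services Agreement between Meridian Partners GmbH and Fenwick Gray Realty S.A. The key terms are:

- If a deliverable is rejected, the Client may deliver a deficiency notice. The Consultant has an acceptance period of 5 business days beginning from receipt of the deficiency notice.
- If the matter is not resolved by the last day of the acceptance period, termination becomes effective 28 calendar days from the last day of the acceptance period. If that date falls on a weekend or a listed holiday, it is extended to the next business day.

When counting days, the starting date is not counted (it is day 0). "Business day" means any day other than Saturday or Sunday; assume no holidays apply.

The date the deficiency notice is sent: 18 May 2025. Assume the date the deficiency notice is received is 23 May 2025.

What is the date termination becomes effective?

From Friday, 23 May 2025, 5 business days (May 26, May 27, May 28, May 29, May 30, skipping weekends) brings us to Friday, 30 May 2025, which is the last day of the acceptance period.
Adding 28 calendar days to 30 May 2025 gives 27 June 2025, which is the date termination becomes effective. 27 June 2025 is a Friday, so no roll-forward applies.

27 June 2025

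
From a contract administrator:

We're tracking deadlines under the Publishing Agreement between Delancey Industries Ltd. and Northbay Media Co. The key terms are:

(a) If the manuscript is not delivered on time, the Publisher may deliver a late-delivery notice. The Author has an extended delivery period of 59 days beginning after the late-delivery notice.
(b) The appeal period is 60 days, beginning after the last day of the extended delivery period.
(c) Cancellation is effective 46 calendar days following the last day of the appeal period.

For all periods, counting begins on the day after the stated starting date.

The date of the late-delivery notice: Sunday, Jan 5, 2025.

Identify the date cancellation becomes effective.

The last day of the extended delivery period: 59 calendar days after Jan 5, 2025 is Mar 5, 2025.
Adding 60 calendar days to Mar 5, 2025 gives May 4, 2025, which is the last day of the appeal period.
The date cancellation becomes effective: May 4, 2025 + 46 days = Jun 19, 2025.

Jun 19, 2025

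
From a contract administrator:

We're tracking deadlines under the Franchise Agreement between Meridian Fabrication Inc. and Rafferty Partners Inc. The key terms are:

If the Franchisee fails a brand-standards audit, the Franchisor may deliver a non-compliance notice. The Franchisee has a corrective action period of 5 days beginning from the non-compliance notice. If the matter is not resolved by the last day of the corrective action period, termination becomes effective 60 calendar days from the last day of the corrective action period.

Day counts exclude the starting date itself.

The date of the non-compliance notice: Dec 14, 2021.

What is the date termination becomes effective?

Adding 5 calendar days to Dec 14, 2021 gives Dec 19, 2021, which is the last day of the corrective action period.
The date termination becomes effective: 60 calendar days after Dec 19, 2021 is Feb 17, 2022.

Feb 17, 2022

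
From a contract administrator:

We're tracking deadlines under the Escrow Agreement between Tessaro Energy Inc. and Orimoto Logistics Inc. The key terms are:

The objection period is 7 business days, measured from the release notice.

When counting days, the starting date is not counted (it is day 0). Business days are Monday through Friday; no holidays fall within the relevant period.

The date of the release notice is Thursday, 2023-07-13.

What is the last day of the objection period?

The last day of the objection period: 7 business days after Thursday, 2023-07-13, skipping weekends — Jul 14, Jul 17, Jul 18, Jul 19, Jul 20, Jul 21, Jul 24 — lands on Monday, 2023-07-24.

2023-07-24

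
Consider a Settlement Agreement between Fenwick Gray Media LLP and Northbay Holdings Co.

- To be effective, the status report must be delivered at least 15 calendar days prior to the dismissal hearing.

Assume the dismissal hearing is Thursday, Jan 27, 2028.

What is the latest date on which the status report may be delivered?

Counting back 15 calendar days from Jan 27, 2028 gives Jan 12, 2028.

Jan 12, 2028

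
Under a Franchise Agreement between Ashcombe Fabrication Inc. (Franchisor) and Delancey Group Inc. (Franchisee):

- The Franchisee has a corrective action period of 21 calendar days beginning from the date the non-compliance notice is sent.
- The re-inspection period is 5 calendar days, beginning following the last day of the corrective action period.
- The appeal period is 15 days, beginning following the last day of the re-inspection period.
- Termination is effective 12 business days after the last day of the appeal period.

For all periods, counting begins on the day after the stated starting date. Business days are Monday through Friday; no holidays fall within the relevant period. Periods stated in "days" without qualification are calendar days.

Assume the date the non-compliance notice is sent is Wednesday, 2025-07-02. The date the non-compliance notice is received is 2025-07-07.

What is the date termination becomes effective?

The last day of the corrective action period: 21 calendar days after 2025-07-02 is 2025-07-23.
The last day of the re-inspection period: 2025-07-23 + 5 days = 2025-07-28.
The last day of the appeal period: 15 calendar days after 2025-07-28 is 2025-08-12.
The date termination becomes effective: 12 business days after Tuesday, 2025-08-12, skipping weekends — Aug 13, Aug 14, Aug 15, Aug 18, …, Aug 26, Aug 27, Aug 28 — lands on Thursday, 2025-08-28.

2025-08-28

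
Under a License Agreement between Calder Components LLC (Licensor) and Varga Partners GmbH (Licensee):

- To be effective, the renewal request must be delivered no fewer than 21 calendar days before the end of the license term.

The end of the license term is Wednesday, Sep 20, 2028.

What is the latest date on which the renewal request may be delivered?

Aug 30, 2028

Sep 20, 2028 minus 21 days is Aug 30, 2028.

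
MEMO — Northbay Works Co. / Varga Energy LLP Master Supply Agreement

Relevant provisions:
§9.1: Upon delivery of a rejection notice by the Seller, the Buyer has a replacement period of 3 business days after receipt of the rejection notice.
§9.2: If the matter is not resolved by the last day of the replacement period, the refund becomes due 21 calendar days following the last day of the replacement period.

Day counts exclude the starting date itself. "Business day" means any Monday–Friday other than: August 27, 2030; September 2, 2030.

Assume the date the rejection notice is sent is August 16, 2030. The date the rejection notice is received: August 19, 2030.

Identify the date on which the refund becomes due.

The last day of the replacement period: counting 3 business days from Monday, August 19, 2030 (Aug 20, Aug 21, Aug 22, skipping weekends) reaches Thursday, August 22, 2030.
Adding 21 calendar days to August 22, 2030 gives September 12, 2030, which is the date on which the refund becomes due.

September 12, 2030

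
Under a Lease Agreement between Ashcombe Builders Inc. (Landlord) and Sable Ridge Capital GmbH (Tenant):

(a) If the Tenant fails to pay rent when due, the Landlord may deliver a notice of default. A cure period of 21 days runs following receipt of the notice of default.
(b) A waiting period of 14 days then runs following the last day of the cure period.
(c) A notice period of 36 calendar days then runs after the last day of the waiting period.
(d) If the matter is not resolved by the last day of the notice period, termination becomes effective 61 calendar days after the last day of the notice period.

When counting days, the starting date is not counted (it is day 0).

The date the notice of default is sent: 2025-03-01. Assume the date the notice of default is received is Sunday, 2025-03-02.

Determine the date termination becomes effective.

2025-07-12

The last day of the cure period: 21 calendar days after 2025-03-02 is 2025-03-23.
The last day of the waiting period: 14 calendar days after 2025-03-23 is 2025-04-06.
The last day of the notice period: 2025-04-06 + 36 days = 2025-05-12.
The date termination becomes effective: 61 calendar days after 2025-05-12 is 2025-07-12.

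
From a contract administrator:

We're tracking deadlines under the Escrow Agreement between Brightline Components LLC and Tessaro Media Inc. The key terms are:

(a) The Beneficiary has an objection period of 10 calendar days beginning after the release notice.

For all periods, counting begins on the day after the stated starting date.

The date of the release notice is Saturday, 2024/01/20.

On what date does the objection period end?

2024/01/30

Adding 10 calendar days to 2024/01/20 gives 2024/01/30, which is the last day of the objection period.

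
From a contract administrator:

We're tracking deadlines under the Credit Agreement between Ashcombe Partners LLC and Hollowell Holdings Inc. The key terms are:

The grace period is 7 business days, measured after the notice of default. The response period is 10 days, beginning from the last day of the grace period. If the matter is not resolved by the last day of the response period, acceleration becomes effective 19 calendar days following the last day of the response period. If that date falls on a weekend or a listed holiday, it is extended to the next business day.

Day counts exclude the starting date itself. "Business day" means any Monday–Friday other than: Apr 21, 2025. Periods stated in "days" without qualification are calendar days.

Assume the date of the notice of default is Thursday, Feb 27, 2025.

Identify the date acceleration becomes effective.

From Thursday, Feb 27, 2025, 7 business days (Feb 28, Mar 3, Mar 4, Mar 5, Mar 6, Mar 7, Mar 10, skipping weekends) brings us to Monday, Mar 10, 2025, which is the last day of the grace period.
The last day of the response period: 10 calendar days after Mar 10, 2025 is Mar 20, 2025.
The date acceleration becomes effective: Mar 20, 2025 + 19 days = Apr 8, 2025. Apr 8, 2025 is a Tuesday and is not a listed holiday, so no roll-forward applies.

Apr 8, 2025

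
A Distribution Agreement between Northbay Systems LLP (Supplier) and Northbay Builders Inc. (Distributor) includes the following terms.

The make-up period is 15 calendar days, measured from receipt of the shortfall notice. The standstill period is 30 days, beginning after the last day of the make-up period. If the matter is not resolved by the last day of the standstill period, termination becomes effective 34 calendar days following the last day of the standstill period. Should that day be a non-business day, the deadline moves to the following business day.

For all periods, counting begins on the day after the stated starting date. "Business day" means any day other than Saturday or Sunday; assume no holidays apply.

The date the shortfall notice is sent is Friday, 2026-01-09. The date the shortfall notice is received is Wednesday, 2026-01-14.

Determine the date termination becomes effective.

The last day of the make-up period: 15 calendar days after 2026-01-14 is 2026-01-29.
The last day of the standstill period: 30 calendar days after 2026-01-29 is 2026-02-28.
Adding 34 calendar days to 2026-02-28 gives 2026-04-03, which is the date termination becomes effective. 2026-04-03 is a Friday, so no roll-forward applies.

2026-04-03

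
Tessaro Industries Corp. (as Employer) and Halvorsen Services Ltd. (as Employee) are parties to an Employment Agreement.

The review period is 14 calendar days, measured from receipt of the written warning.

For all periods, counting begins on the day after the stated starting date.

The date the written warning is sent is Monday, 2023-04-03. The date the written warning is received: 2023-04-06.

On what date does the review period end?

2023-04-20

The last day of the review period: 2023-04-06 + 14 days = 2023-04-20.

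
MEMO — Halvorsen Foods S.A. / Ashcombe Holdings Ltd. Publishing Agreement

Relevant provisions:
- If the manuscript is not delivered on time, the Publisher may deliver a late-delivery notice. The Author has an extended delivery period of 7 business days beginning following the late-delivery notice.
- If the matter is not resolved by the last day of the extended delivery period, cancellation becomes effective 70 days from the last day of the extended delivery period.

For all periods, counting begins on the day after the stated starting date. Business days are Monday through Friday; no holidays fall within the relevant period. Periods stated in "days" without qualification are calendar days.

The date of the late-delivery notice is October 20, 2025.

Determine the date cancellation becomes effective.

January 7, 2026

The last day of the extended delivery period: 7 business days after Monday, October 20, 2025, skipping weekends — Oct 21, Oct 22, Oct 23, Oct 24, Oct 27, Oct 28, Oct 29 — lands on Wednesday, October 29, 2025.
The date cancellation becomes effective: October 29, 2025 + 70 days = January 7, 2026.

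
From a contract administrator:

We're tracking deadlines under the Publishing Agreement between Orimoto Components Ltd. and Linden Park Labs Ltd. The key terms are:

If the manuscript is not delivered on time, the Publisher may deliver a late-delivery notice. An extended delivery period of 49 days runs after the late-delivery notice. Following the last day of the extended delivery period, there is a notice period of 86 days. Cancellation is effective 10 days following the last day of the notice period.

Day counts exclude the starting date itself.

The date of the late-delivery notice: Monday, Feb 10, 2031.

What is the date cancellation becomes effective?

The last day of the extended delivery period: 49 calendar days after Feb 10, 2031 is Mar 31, 2031.
The last day of the notice period: Mar 31, 2031 + 86 days = Jun 25, 2031.
Adding 10 calendar days to Jun 25, 2031 gives Jul 5, 2031, which is the date cancellation becomes effective.

Jul 5, 2031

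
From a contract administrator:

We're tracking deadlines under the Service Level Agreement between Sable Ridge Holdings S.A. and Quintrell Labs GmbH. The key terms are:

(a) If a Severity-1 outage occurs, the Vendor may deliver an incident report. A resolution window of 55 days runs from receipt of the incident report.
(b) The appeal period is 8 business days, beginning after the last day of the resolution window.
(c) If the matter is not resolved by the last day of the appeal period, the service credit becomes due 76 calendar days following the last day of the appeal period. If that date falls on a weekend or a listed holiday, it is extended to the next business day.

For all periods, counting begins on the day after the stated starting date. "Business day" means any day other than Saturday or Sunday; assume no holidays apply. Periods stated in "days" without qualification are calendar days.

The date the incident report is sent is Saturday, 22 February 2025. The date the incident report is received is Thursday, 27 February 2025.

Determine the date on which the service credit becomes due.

21 July 2025

Adding 55 calendar days to 27 February 2025 gives 23 April 2025, which is the last day of the resolution window.
The last day of the appeal period: counting 8 business days from Wednesday, 23 April 2025 (Apr 24, Apr 25, Apr 28, Apr 29, Apr 30, May 1, May 2, May 5, skipping weekends) reaches Monday, 5 May 2025.
The date on which the service credit becomes due: 76 calendar days after 5 May 2025 is 20 July 2025. That falls on a Sunday, so it rolls to the next business day, Monday, 21 July 2025.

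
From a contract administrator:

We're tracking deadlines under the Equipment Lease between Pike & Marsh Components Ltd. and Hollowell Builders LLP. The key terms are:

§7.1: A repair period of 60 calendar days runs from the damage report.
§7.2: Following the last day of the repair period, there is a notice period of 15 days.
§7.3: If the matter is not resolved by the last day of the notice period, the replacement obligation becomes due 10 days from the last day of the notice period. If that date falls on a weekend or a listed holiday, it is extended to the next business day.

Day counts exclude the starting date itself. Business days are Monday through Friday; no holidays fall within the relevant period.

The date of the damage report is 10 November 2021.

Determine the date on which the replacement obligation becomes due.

The last day of the repair period: 60 calendar days after 10 November 2021 is 9 January 2022.
The last day of the notice period: 15 calendar days after 9 January 2022 is 24 January 2022.
The date on which the replacement obligation becomes due: 10 calendar days after 24 January 2022 is 3 February 2022. 3 February 2022 is a Thursday, so no roll-forward applies.

3 February 2022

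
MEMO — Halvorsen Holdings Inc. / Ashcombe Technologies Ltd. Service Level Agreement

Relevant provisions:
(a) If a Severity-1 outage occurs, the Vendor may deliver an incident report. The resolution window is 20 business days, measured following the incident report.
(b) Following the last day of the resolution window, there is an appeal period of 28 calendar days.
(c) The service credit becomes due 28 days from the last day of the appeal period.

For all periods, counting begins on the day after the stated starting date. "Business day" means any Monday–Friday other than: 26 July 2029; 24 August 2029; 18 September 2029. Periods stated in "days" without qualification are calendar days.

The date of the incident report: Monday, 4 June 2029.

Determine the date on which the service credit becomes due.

27 August 2029

The last day of the resolution window: counting 20 business days from Monday, 4 June 2029 (Jun 5, Jun 6, Jun 7, Jun 8, …, Jun 28, Jun 29, Jul 2, skipping weekends) reaches Monday, 2 July 2029.
The last day of the appeal period: 2 July 2029 + 28 days = 30 July 2029.
Adding 28 calendar days to 30 July 2029 gives 27 August 2029, which is the date on which the service credit becomes due.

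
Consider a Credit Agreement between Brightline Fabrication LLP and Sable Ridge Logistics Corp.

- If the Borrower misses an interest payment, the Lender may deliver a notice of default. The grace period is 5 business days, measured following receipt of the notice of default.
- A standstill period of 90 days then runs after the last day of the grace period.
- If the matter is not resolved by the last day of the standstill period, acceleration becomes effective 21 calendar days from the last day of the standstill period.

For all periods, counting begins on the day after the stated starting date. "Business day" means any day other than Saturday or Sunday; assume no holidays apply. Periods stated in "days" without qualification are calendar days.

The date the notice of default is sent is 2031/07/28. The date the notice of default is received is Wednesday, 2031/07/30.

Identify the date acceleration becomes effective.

The last day of the grace period: 5 business days after Wednesday, 2031/07/30, skipping weekends — Jul 31, Aug 1, Aug 4, Aug 5, Aug 6 — lands on Wednesday, 2031/08/06.
The last day of the standstill period: 90 calendar days after 2031/08/06 is 2031/11/04.
The date acceleration becomes effective: 21 calendar days after 2031/11/04 is 2031/11/25.

2031/11/25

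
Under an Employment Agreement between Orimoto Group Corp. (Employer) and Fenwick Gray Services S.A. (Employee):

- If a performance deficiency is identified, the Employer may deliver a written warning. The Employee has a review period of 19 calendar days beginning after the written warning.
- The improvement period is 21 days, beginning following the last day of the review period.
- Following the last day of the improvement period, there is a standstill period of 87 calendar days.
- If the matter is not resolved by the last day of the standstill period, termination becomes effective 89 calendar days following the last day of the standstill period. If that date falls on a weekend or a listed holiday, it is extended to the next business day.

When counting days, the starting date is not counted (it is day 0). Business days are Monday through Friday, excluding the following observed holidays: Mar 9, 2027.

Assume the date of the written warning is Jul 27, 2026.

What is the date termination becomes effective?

The last day of the review period: Jul 27, 2026 + 19 days = Aug 15, 2026.
Adding 21 calendar days to Aug 15, 2026 gives Sep 5, 2026, which is the last day of the improvement period.
The last day of the standstill period: Sep 5, 2026 + 87 days = Dec 1, 2026.
The date termination becomes effective: 89 calendar days after Dec 1, 2026 is Feb 28, 2027. That falls on a Sunday, so it rolls to the next business day, Monday, Mar 1, 2027.

Mar 1, 2027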